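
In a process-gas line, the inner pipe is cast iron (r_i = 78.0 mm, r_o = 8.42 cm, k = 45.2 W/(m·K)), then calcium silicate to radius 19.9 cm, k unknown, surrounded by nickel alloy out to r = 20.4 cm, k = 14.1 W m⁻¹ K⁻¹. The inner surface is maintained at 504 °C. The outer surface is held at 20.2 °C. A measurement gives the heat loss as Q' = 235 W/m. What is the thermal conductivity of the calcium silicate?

k = 0.0665 W/m·K

ΣR = ΔT/Q' = |504 − 20.2|/235 = 2.059 m·K/W
Known resistances:
  R'_cast iron = ln(0.0842/0.0780)/(2πk) = 0.07649/(2π·45.2) = 2.693×10^-4 m·K/W
  R'_nickel alloy = ln(0.204/0.199)/(2πk) = 0.02482/(2π·14.1) = 2.801×10^-4 m·K/W
R_calcium silicate = ΣR − ΣR_known = 2.059 − 5.494×10^-4 = 2.058 m·K/W
ln(r₂/r₁)/(2πk) = 2.058 ⇒ k = 0.8601/(2π·2.058) = 0.0665 W/m·K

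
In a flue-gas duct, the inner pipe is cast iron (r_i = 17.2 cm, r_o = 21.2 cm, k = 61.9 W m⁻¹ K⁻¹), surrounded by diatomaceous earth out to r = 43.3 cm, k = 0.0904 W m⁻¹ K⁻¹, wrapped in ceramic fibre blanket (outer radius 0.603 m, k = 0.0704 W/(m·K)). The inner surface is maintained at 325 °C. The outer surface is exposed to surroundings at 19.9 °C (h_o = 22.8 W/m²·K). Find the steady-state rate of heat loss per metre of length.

Resistance network (inner→outer):
  R'_cast iron = ln(0.212/0.172)/(2πk) = 0.2091/(2π·61.9) = 5.376×10^-4 m·K/W
  R'_diatomaceous earth = ln(0.433/0.212)/(2πk) = 0.7142/(2π·0.0904) = 1.257 m·K/W
  R'_ceramic fibre blanket = ln(0.603/0.433)/(2πk) = 0.3312/(2π·0.0704) = 0.7487 m·K/W
  R'_conv,out = 1/(2πr h) = 1/(2π·0.603·22.8) = 0.01158 m·K/W
ΣR = 5.376×10^-4 + 1.257 + 0.7487 + 0.01158 = 2.018 m·K/W
Q' = ΔT/ΣR = (325 °C − 19.9 °C)/2.018 = 151 W/m

Q' = 151 W/m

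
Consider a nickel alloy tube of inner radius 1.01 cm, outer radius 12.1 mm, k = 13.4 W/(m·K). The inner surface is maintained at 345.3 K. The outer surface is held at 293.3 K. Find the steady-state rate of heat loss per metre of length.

Q' = 24200 W/m

Q' = 2πk·ΔT/ln(r₂/r₁) = 2π × 13.4 × 52 / ln(0.0121/0.0101) = 24200 W/m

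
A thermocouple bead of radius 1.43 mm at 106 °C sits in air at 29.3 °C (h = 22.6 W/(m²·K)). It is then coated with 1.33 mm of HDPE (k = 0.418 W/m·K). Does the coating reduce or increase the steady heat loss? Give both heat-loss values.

increases: 0.0445 → 0.146 W

Critical radius for a sphere: r_cr = 2k/h = 0.0370 m = 3.70 cm.
Outer radius after coating: r₂ = 0.00143 + 0.00133 = 0.00276 m.
Since r₁ < r_cr and r₂ ≤ r_cr, the coating moves toward the maximum at r_cr — heat loss rises.
Bare: R = 1/(4πr₁²h) = 1722 K/W; Q = 76.7/1722 = 0.0445 W.
Coated: R = R_cond + R_conv = 526.4 K/W; Q = 76.7/526.4 = 0.146 W.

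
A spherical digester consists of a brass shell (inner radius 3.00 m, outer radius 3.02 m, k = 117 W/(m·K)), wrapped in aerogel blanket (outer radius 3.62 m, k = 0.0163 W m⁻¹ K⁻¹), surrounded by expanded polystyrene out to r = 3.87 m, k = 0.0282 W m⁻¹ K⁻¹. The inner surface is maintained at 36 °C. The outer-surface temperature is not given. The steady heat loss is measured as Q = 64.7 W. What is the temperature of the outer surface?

Sum the resistances:
  R_brass = (1/3.00 − 1/3.02)/(4πk) = 0.002208/(4π·117) = 1.501×10^-6 K/W
  R_aerogel blanket = (1/3.02 − 1/3.62)/(4πk) = 0.05488/(4π·0.0163) = 0.2679 K/W
  R_expanded polystyrene = (1/3.62 − 1/3.87)/(4πk) = 0.01785/(4π·0.0282) = 0.05036 K/W
ΣR = 0.3183 K/W
ΔT = Q·ΣR = 64.7 × 0.3183 = 20.59 K
Heat flows outward, so T_out = T_in − ΔT = 36 − 20.59 = 15.4 °C

T_out = 15.4 °C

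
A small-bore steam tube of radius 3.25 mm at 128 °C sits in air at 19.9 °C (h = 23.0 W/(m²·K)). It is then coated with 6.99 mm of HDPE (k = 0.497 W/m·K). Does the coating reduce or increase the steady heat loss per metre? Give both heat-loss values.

Critical radius for a cylinder: r_cr = k/h = 0.0216 m = 2.16 cm.
Outer radius after coating: r₂ = 0.00325 + 0.00699 = 0.01024 m.
Since r₁ < r_cr and r₂ ≤ r_cr, the coating moves toward the maximum at r_cr — heat loss rises.
Bare: R = 1/(2πr₁h) = 2.129 m·K/W; Q = 108.1/2.129 = 50.8 W/m.
Coated: R = R_cond + R_conv = 1.043 m·K/W; Q = 108.1/1.043 = 104 W/m.

increases: 50.8 → 104 W/m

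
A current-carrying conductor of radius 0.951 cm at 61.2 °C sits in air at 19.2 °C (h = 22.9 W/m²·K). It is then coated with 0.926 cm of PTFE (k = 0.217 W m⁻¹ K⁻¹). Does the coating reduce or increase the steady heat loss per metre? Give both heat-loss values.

Critical radius for a cylinder: r_cr = k/h = 0.00948 m = 0.948 cm.
Outer radius after coating: r₂ = 0.00951 + 0.00926 = 0.01877 m.
Since r₁ ≥ r_cr, any added insulation reduces the heat loss.
Bare: R = 1/(2πr₁h) = 0.7308 m·K/W; Q = 42/0.7308 = 57.5 W/m.
Coated: R = R_cond + R_conv = 0.8689 m·K/W; Q = 42/0.8689 = 48.3 W/m.

reduces: 57.5 → 48.3 W/m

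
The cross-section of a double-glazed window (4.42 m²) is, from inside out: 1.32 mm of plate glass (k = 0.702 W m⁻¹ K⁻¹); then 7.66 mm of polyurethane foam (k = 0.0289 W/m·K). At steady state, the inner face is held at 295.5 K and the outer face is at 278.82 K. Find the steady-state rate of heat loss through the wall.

Q = 276 W

Resistance network (inner→outer):
  R_plate glass = L/(kA) = 0.00132/(0.702·4.42) = 4.254×10^-4 K/W
  R_polyurethane foam = L/(kA) = 0.00766/(0.0289·4.42) = 0.05997 K/W
ΣR = 4.254×10^-4 + 0.05997 = 0.06040 K/W
Q = ΔT/ΣR = (295.5 K − 278.82 K)/0.06040 = 276 W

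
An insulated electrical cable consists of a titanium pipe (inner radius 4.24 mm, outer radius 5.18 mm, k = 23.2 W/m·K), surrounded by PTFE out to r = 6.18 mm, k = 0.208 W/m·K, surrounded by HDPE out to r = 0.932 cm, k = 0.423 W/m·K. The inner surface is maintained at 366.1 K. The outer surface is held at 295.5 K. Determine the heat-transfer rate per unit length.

Resistance network (inner→outer):
  R'_titanium = ln(0.00518/0.00424)/(2πk) = 0.2002/(2π·23.2) = 0.001374 m·K/W
  R'_PTFE = ln(0.00618/0.00518)/(2πk) = 0.1765/(2π·0.208) = 0.1351 m·K/W
  R'_HDPE = ln(0.00932/0.00618)/(2πk) = 0.4108/(2π·0.423) = 0.1546 m·K/W
ΣR = 0.001374 + 0.1351 + 0.1546 = 0.2911 m·K/W
Q' = ΔT/ΣR = (366.1 K − 295.5 K)/0.2911 = 243 W/m

Q' = 243 W/m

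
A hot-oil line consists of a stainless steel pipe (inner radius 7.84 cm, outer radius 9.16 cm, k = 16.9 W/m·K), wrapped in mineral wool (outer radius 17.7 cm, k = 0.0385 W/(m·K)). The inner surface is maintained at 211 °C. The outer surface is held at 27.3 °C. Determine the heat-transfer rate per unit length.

Q' = 67.4 W/m

Series thermal resistances, inner to outer:
  R'_stainless steel = ln(0.0916/0.0784)/(2πk) = 0.1556/(2π·16.9) = 0.001465 m·K/W
  R'_mineral wool = ln(0.177/0.0916)/(2πk) = 0.6587/(2π·0.0385) = 2.723 m·K/W
ΣR = 0.001465 + 2.723 = 2.724 m·K/W
Q' = ΔT/ΣR = (211 °C − 27.3 °C)/2.724 = 67.4 W/m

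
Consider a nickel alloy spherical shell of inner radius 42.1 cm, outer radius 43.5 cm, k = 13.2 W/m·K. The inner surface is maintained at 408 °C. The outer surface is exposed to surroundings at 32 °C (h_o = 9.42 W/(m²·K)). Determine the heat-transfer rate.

Q = 8340 W

Treat each layer as a resistance in series:
  R_nickel alloy = (1/0.421 − 1/0.435)/(4πk) = 0.07645/(4π·13.2) = 4.609×10^-4 K/W
  R_conv,out = 1/(4πr²h) = 1/(4π·0.435²·9.42) = 0.04464 K/W
ΣR = 4.609×10^-4 + 0.04464 = 0.04510 K/W
Q = ΔT/ΣR = (408 °C − 32 °C)/0.04510 = 8340 W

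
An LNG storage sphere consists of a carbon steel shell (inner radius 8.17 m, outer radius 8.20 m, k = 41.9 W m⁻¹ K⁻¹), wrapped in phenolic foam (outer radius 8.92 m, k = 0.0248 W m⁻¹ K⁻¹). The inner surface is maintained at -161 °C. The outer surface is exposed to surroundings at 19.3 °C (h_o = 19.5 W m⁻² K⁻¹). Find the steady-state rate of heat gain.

Q = 5700 W

Treat each layer as a resistance in series:
  R_carbon steel = (1/8.17 − 1/8.20)/(4πk) = 4.478×10^-4/(4π·41.9) = 8.505×10^-7 K/W
  R_phenolic foam = (1/8.20 − 1/8.92)/(4πk) = 0.009844/(4π·0.0248) = 0.03159 K/W
  R_conv,out = 1/(4πr²h) = 1/(4π·8.92²·19.5) = 5.129×10^-5 K/W
ΣR = 8.505×10^-7 + 0.03159 + 5.129×10^-5 = 0.03164 K/W
Q = ΔT/ΣR = (-161 °C − 19.3 °C)/0.03164 = -5700 W
(Negative Q ⇒ heat flows inward; heat gain = 5700 W.)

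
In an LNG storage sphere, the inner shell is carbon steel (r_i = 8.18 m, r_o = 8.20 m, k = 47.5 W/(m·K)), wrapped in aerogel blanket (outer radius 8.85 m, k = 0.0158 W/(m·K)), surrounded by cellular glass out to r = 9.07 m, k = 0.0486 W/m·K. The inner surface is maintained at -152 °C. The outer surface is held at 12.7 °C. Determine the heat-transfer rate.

Series thermal resistances, inner to outer:
  R_carbon steel = (1/8.18 − 1/8.20)/(4πk) = 2.982×10^-4/(4π·47.5) = 4.995×10^-7 K/W
  R_aerogel blanket = (1/8.20 − 1/8.85)/(4πk) = 0.008957/(4π·0.0158) = 0.04511 K/W
  R_cellular glass = (1/8.85 − 1/9.07)/(4πk) = 0.002741/(4π·0.0486) = 0.004488 K/W
ΣR = 4.995×10^-7 + 0.04511 + 0.004488 = 0.04960 K/W
Q = ΔT/ΣR = (-152 °C − 12.7 °C)/0.04960 = -3320 W
(Negative Q ⇒ heat flows inward; heat gain = 3320 W.)

Q = 3.32 kW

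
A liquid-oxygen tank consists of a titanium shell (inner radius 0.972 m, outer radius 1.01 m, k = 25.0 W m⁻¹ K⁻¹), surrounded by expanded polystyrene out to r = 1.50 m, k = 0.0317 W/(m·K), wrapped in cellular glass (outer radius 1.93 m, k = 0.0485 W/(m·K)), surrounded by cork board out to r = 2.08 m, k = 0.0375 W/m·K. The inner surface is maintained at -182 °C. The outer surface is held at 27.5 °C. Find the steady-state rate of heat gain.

Resistance network (inner→outer):
  R_titanium = (1/0.972 − 1/1.01)/(4πk) = 0.03871/(4π·25.0) = 1.232×10^-4 K/W
  R_expanded polystyrene = (1/1.01 − 1/1.50)/(4πk) = 0.3234/(4π·0.0317) = 0.8119 K/W
  R_cellular glass = (1/1.50 − 1/1.93)/(4πk) = 0.1485/(4π·0.0485) = 0.2437 K/W
  R_cork board = (1/1.93 − 1/2.08)/(4πk) = 0.03737/(4π·0.0375) = 0.07929 K/W
ΣR = 1.232×10^-4 + 0.8119 + 0.2437 + 0.07929 = 1.135 K/W
Q = ΔT/ΣR = (-182 °C − 27.5 °C)/1.135 = -185 W
(Negative Q ⇒ heat flows inward; heat gain = 185 W.)

Q = 185 W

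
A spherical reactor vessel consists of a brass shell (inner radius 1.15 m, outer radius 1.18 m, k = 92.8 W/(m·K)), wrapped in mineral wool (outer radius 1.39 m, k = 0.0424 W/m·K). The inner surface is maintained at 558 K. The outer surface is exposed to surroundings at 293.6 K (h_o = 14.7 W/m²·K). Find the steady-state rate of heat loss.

Series thermal resistances, inner to outer:
  R_brass = (1/1.15 − 1/1.18)/(4πk) = 0.02211/(4π·92.8) = 1.896×10^-5 K/W
  R_mineral wool = (1/1.18 − 1/1.39)/(4πk) = 0.1280/(4π·0.0424) = 0.2403 K/W
  R_conv,out = 1/(4πr²h) = 1/(4π·1.39²·14.7) = 0.002802 K/W
ΣR = 1.896×10^-5 + 0.2403 + 0.002802 = 0.2431 K/W
Q = ΔT/ΣR = (558 K − 293.6 K)/0.2431 = 1090 W

Q = 1090 W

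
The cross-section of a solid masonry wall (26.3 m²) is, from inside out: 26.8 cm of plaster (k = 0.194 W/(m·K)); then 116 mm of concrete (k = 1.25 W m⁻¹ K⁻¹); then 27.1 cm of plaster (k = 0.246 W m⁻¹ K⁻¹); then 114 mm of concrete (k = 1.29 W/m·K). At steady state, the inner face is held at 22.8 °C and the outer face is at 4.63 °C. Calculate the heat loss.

Resistance network (inner→outer):
  R_plaster = L/(kA) = 0.268/(0.194·26.3) = 0.05253 K/W
  R_concrete = L/(kA) = 0.116/(1.25·26.3) = 0.003529 K/W
  R_plaster = L/(kA) = 0.271/(0.246·26.3) = 0.04189 K/W
  R_concrete = L/(kA) = 0.114/(1.29·26.3) = 0.003360 K/W
ΣR = 0.05253 + 0.003529 + 0.04189 + 0.003360 = 0.1013 K/W
Q = ΔT/ΣR = (22.8 °C − 4.63 °C)/0.1013 = 179 W

Q = 179 W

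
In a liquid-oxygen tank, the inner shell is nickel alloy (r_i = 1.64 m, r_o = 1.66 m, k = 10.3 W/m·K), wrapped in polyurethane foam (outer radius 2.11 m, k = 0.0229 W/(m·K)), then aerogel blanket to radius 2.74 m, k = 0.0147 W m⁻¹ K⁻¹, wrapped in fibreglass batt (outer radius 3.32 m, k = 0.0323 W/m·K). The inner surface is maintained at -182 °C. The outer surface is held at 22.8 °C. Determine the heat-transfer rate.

Q = 172 W

Treat each layer as a resistance in series:
  R_nickel alloy = (1/1.64 − 1/1.66)/(4πk) = 0.007346/(4π·10.3) = 5.676×10^-5 K/W
  R_polyurethane foam = (1/1.66 − 1/2.11)/(4πk) = 0.1285/(4π·0.0229) = 0.4465 K/W
  R_aerogel blanket = (1/2.11 − 1/2.74)/(4πk) = 0.1090/(4π·0.0147) = 0.5899 K/W
  R_fibreglass batt = (1/2.74 − 1/3.32)/(4πk) = 0.06376/(4π·0.0323) = 0.1571 K/W
ΣR = 5.676×10^-5 + 0.4465 + 0.5899 + 0.1571 = 1.194 K/W
Q = ΔT/ΣR = (-182 °C − 22.8 °C)/1.194 = -172 W
(Negative Q ⇒ heat flows inward; heat gain = 172 W.)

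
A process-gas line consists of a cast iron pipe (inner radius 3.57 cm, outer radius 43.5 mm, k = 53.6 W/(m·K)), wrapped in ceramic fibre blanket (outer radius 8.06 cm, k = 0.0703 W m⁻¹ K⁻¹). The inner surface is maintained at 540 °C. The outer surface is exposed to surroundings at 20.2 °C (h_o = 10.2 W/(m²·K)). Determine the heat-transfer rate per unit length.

Q' = 327 W/m

Series thermal resistances, inner to outer:
  R'_cast iron = ln(0.0435/0.0357)/(2πk) = 0.1976/(2π·53.6) = 5.868×10^-4 m·K/W
  R'_ceramic fibre blanket = ln(0.0806/0.0435)/(2πk) = 0.6167/(2π·0.0703) = 1.396 m·K/W
  R'_conv,out = 1/(2πr h) = 1/(2π·0.0806·10.2) = 0.1936 m·K/W
ΣR = 5.868×10^-4 + 1.396 + 0.1936 = 1.590 m·K/W
Q' = ΔT/ΣR = (540 °C − 20.2 °C)/1.590 = 327 W/m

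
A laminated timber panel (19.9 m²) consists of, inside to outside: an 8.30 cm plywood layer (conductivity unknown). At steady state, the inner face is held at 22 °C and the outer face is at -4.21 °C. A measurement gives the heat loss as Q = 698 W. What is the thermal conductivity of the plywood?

k = 0.111 W/m·K

ΣR = ΔT/Q = |22 − -4.21|/698 = 0.03755 K/W
L/(kA) = 0.03755 ⇒ k = 0.0830/(0.03755·19.9) = 0.111 W/m·K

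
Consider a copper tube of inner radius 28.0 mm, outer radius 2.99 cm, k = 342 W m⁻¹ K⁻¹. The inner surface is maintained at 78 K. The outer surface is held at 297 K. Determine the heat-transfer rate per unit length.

Q' = 7170 kW/m

Q' = 2πk·ΔT/ln(r₂/r₁) = 2π × 342 × 219 / ln(0.0299/0.0280) = 7.17×10^6 W/m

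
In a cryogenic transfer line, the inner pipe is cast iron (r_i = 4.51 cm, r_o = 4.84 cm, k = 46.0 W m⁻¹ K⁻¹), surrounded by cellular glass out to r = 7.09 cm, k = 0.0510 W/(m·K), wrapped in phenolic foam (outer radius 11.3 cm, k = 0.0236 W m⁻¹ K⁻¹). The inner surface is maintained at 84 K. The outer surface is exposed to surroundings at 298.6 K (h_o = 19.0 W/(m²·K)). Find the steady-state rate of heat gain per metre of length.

Resistance network (inner→outer):
  R'_cast iron = ln(0.0484/0.0451)/(2πk) = 0.07062/(2π·46.0) = 2.443×10^-4 m·K/W
  R'_cellular glass = ln(0.0709/0.0484)/(2πk) = 0.3818/(2π·0.0510) = 1.191 m·K/W
  R'_phenolic foam = ln(0.113/0.0709)/(2πk) = 0.4661/(2π·0.0236) = 3.143 m·K/W
  R'_conv,out = 1/(2πr h) = 1/(2π·0.113·19.0) = 0.07413 m·K/W
ΣR = 2.443×10^-4 + 1.191 + 3.143 + 0.07413 = 4.408 m·K/W
Q' = ΔT/ΣR = (84 K − 298.6 K)/4.408 = -48.7 W/m
(Negative Q' ⇒ heat flows inward; heat gain = 48.7 W/m.)

Q' = 48.7 W/m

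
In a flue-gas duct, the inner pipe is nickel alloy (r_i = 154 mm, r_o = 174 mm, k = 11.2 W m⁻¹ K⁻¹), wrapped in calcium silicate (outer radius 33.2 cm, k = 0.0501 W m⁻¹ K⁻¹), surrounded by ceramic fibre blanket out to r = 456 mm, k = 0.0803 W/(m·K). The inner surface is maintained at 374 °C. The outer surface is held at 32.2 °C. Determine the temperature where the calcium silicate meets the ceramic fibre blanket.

T = 112 °C

Series thermal resistances, inner to outer:
  R'_nickel alloy = ln(0.174/0.154)/(2πk) = 0.1221/(2π·11.2) = 0.001735 m·K/W
  R'_calcium silicate = ln(0.332/0.174)/(2πk) = 0.6461/(2π·0.0501) = 2.052 m·K/W
  R'_ceramic fibre blanket = ln(0.456/0.332)/(2πk) = 0.3174/(2π·0.0803) = 0.6290 m·K/W
ΣR = 0.001735 + 2.052 + 0.6290 = 2.683 m·K/W
Q' = ΔT/ΣR = (374 °C − 32.2 °C)/2.683 = 127.4 W/m
From the inner boundary to the calcium silicate/ceramic fibre blanket interface, ΣR_partial = 2.054 m·K/W.
T_interface = T_in − Q'·ΣR_partial = 374 °C − (127.4)(2.054) = 112 °C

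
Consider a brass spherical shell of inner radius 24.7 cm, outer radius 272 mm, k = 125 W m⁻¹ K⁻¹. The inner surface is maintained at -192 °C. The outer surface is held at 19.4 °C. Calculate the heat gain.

Q = 8.92×10^5 W

Q = 4πk·ΔT/(1/r₁ − 1/r₂) = 4π × 125 × 211.4 / (1/0.247 − 1/0.272) = 8.92×10^5 W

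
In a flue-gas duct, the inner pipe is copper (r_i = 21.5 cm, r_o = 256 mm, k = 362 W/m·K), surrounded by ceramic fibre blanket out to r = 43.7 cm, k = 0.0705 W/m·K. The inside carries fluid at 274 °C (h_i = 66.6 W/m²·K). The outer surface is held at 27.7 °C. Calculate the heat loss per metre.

Resistance network (inner→outer):
  R'_conv,in = 1/(2πr h) = 1/(2π·0.215·66.6) = 0.01111 m·K/W
  R'_copper = ln(0.256/0.215)/(2πk) = 0.1745/(2π·362) = 7.674×10^-5 m·K/W
  R'_ceramic fibre blanket = ln(0.437/0.256)/(2πk) = 0.5348/(2π·0.0705) = 1.207 m·K/W
ΣR = 0.01111 + 7.674×10^-5 + 1.207 = 1.218 m·K/W
Q' = ΔT/ΣR = (274 °C − 27.7 °C)/1.218 = 202 W/m

Q' = 202 W/m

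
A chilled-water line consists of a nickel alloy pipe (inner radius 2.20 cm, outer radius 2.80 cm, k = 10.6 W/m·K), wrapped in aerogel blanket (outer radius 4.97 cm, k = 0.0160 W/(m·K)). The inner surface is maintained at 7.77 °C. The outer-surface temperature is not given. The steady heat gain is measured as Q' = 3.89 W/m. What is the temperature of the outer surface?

T_out = 30.0 °C

Series resistances:
  R'_nickel alloy = ln(0.0280/0.0220)/(2πk) = 0.2412/(2π·10.6) = 0.003621 m·K/W
  R'_aerogel blanket = ln(0.0497/0.0280)/(2πk) = 0.5738/(2π·0.0160) = 5.708 m·K/W
ΣR = 5.711 m·K/W
ΔT = Q'·ΣR = 3.89 × 5.711 = 22.22 K
Heat flows inward, so T_out = T_in + ΔT = 7.77 + 22.22 = 30.0 °C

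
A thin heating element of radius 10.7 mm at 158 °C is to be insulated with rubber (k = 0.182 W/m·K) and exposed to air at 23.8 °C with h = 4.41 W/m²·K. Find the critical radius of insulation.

r_cr = 4.13 cm

For a cylinder, r_cr = k_ins/h = 0.182/4.41 = 0.0413 m = 4.13 cm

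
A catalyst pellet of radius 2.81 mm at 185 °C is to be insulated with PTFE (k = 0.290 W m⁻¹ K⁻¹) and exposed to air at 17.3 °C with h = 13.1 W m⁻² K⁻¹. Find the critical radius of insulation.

For a sphere, r_cr = 2k_ins/h = 2·0.290/13.1 = 0.0443 m = 4.43 cm

r_cr = 4.43 cm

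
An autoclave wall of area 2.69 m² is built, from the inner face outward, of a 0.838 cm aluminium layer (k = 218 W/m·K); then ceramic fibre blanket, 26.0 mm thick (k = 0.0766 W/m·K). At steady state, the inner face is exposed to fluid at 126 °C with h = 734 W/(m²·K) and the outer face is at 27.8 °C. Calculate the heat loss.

Treat each layer as a resistance in series:
  R_conv,in = 1/(hA) = 1/(734·2.69) = 5.065×10^-4 K/W
  R_aluminium = L/(kA) = 0.00838/(218·2.69) = 1.429×10^-5 K/W
  R_ceramic fibre blanket = L/(kA) = 0.0260/(0.0766·2.69) = 0.1262 K/W
ΣR = 5.065×10^-4 + 1.429×10^-5 + 0.1262 = 0.1267 K/W
Q = ΔT/ΣR = (126 °C − 27.8 °C)/0.1267 = 775 W

Q = 775 W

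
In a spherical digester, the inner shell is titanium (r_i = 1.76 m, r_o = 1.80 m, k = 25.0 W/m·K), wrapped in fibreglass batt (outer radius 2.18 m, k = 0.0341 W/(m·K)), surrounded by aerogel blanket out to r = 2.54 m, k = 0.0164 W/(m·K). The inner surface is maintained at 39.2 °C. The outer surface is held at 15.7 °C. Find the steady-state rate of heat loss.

Series thermal resistances, inner to outer:
  R_titanium = (1/1.76 − 1/1.80)/(4πk) = 0.01263/(4π·25.0) = 4.019×10^-5 K/W
  R_fibreglass batt = (1/1.80 − 1/2.18)/(4πk) = 0.09684/(4π·0.0341) = 0.2260 K/W
  R_aerogel blanket = (1/2.18 − 1/2.54)/(4πk) = 0.06501/(4π·0.0164) = 0.3155 K/W
ΣR = 4.019×10^-5 + 0.2260 + 0.3155 = 0.5415 K/W
Q = ΔT/ΣR = (39.2 °C − 15.7 °C)/0.5415 = 43.4 W

Q = 43.4 W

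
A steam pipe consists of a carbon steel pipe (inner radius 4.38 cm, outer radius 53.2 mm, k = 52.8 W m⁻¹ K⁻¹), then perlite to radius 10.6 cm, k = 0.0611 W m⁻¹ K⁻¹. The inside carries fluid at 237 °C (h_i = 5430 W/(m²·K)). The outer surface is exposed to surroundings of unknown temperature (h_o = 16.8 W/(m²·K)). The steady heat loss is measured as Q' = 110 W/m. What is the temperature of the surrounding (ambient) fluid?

Sum the resistances:
  R'_conv,in = 1/(2πr h) = 1/(2π·0.0438·5430) = 6.692×10^-4 m·K/W
  R'_carbon steel = ln(0.0532/0.0438)/(2πk) = 0.1944/(2π·52.8) = 5.861×10^-4 m·K/W
  R'_perlite = ln(0.106/0.0532)/(2πk) = 0.6894/(2π·0.0611) = 1.796 m·K/W
  R'_conv,out = 1/(2πr h) = 1/(2π·0.106·16.8) = 0.08937 m·K/W
ΣR = 1.886 m·K/W
ΔT = Q'·ΣR = 110 × 1.886 = 207.5 K
Heat flows outward, so T_out = T_in − ΔT = 237 − 207.5 = 29.5 °C

T_out = 29.5 °C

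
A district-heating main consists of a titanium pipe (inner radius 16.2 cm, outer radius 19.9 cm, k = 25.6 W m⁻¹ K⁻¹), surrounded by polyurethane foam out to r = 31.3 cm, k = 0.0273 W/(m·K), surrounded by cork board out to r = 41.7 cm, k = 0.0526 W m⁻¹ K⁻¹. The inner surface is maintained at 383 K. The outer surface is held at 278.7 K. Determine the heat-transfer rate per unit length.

Treat each layer as a resistance in series:
  R'_titanium = ln(0.199/0.162)/(2πk) = 0.2057/(2π·25.6) = 0.001279 m·K/W
  R'_polyurethane foam = ln(0.313/0.199)/(2πk) = 0.4529/(2π·0.0273) = 2.640 m·K/W
  R'_cork board = ln(0.417/0.313)/(2πk) = 0.2869/(2π·0.0526) = 0.8680 m·K/W
ΣR = 0.001279 + 2.640 + 0.8680 = 3.509 m·K/W
Q' = ΔT/ΣR = (383 K − 278.7 K)/3.509 = 29.7 W/m

Q' = 29.7 W/m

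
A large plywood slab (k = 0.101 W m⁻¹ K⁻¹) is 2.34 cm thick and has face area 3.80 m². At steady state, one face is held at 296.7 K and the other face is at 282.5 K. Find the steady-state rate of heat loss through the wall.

Q = 233 W

Q = kA·ΔT/L = 0.101 × 3.80 × |296.7 K − 282.5 K| / 0.0234 = 233 W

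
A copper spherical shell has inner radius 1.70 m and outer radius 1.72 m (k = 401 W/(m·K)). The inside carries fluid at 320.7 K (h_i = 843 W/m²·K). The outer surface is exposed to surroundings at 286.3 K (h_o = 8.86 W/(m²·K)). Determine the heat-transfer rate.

Treat each layer as a resistance in series:
  R_conv,in = 1/(4πr²h) = 1/(4π·1.70²·843) = 3.266×10^-5 K/W
  R_copper = (1/1.70 − 1/1.72)/(4πk) = 0.006840/(4π·401) = 1.357×10^-6 K/W
  R_conv,out = 1/(4πr²h) = 1/(4π·1.72²·8.86) = 0.003036 K/W
ΣR = 3.266×10^-5 + 1.357×10^-6 + 0.003036 = 0.003070 K/W
Q = ΔT/ΣR = (320.7 K − 286.3 K)/0.003070 = 11200 W

Q = 11200 W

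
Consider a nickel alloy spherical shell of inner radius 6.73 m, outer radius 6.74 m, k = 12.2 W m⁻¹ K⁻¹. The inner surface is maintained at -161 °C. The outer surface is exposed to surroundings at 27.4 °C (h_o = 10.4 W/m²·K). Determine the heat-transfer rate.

Treat each layer as a resistance in series:
  R_nickel alloy = (1/6.73 − 1/6.74)/(4πk) = 2.205×10^-4/(4π·12.2) = 1.438×10^-6 K/W
  R_conv,out = 1/(4πr²h) = 1/(4π·6.74²·10.4) = 1.684×10^-4 K/W
ΣR = 1.438×10^-6 + 1.684×10^-4 = 1.698×10^-4 K/W
Q = ΔT/ΣR = (-161 °C − 27.4 °C)/1.698×10^-4 = -1.11×10^6 W
(Negative Q ⇒ heat flows inward; heat gain = 1.11×10^6 W.)

Q = 1110 kW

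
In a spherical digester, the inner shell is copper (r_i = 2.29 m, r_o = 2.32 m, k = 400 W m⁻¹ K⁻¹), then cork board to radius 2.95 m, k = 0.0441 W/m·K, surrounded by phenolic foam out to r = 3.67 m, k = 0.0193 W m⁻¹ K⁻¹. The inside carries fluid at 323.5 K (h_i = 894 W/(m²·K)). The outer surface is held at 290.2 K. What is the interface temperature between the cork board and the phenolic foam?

Treat each layer as a resistance in series:
  R_conv,in = 1/(4πr²h) = 1/(4π·2.29²·894) = 1.697×10^-5 K/W
  R_copper = (1/2.29 − 1/2.32)/(4πk) = 0.005647/(4π·400) = 1.123×10^-6 K/W
  R_cork board = (1/2.32 − 1/2.95)/(4πk) = 0.09205/(4π·0.0441) = 0.1661 K/W
  R_phenolic foam = (1/2.95 − 1/3.67)/(4πk) = 0.06650/(4π·0.0193) = 0.2742 K/W
ΣR = 1.697×10^-5 + 1.123×10^-6 + 0.1661 + 0.2742 = 0.4403 K/W
Q = ΔT/ΣR = (323.5 K − 290.2 K)/0.4403 = 75.63 W
From the inner boundary to the cork board/phenolic foam interface, ΣR_partial = 0.1661 K/W.
T_interface = T_in − Q·ΣR_partial = 323.5 K − (75.63)(0.1661) = 310.9 K

T = 310.9 K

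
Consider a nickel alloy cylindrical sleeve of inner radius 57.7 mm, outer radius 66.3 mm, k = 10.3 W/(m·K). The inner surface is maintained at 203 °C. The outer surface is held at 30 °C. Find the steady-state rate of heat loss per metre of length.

Q' = 2πk·ΔT/ln(r₂/r₁) = 2π × 10.3 × 173 / ln(0.0663/0.0577) = 80600 W/m

Q' = 80.6 kW/m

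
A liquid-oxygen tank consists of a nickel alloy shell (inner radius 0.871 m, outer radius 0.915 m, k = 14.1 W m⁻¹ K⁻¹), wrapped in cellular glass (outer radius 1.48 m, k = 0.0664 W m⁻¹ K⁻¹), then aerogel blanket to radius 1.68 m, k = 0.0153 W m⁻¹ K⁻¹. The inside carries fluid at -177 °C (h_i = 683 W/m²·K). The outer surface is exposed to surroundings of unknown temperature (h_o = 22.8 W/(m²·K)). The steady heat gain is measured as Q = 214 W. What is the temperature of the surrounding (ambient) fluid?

T_out = 19.9 °C

Sum the resistances:
  R_conv,in = 1/(4πr²h) = 1/(4π·0.871²·683) = 1.536×10^-4 K/W
  R_nickel alloy = (1/0.871 − 1/0.915)/(4πk) = 0.05521/(4π·14.1) = 3.116×10^-4 K/W
  R_cellular glass = (1/0.915 − 1/1.48)/(4πk) = 0.4172/(4π·0.0664) = 0.5000 K/W
  R_aerogel blanket = (1/1.48 − 1/1.68)/(4πk) = 0.08044/(4π·0.0153) = 0.4184 K/W
  R_conv,out = 1/(4πr²h) = 1/(4π·1.68²·22.8) = 0.001237 K/W
ΣR = 0.9201 K/W
ΔT = Q·ΣR = 214 × 0.9201 = 196.9 K
Heat flows inward, so T_out = T_in + ΔT = -177 + 196.9 = 19.9 °C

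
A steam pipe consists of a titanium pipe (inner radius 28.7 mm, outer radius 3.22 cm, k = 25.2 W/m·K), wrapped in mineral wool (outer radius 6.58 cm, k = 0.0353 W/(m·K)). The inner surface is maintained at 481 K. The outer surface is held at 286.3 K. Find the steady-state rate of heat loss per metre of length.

Q' = 60.4 W/m

Resistance network (inner→outer):
  R'_titanium = ln(0.0322/0.0287)/(2πk) = 0.1151/(2π·25.2) = 7.267×10^-4 m·K/W
  R'_mineral wool = ln(0.0658/0.0322)/(2πk) = 0.7147/(2π·0.0353) = 3.222 m·K/W
ΣR = 7.267×10^-4 + 3.222 = 3.223 m·K/W
Q' = ΔT/ΣR = (481 K − 286.3 K)/3.223 = 60.4 W/m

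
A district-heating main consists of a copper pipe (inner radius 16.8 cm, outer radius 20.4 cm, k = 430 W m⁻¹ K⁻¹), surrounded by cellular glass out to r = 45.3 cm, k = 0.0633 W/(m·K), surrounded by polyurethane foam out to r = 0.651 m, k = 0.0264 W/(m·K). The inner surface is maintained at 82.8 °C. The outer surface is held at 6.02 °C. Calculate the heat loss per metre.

Resistance network (inner→outer):
  R'_copper = ln(0.204/0.168)/(2πk) = 0.1942/(2π·430) = 7.186×10^-5 m·K/W
  R'_cellular glass = ln(0.453/0.204)/(2πk) = 0.7978/(2π·0.0633) = 2.006 m·K/W
  R'_polyurethane foam = ln(0.651/0.453)/(2πk) = 0.3626/(2π·0.0264) = 2.186 m·K/W
ΣR = 7.186×10^-5 + 2.006 + 2.186 = 4.192 m·K/W
Q' = ΔT/ΣR = (82.8 °C − 6.02 °C)/4.192 = 18.3 W/m

Q' = 18.3 W/m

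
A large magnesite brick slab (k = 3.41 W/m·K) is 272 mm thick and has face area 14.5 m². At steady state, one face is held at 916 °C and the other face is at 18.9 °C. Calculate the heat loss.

Q = 1.63×10^5 W

Q = kA·ΔT/L = 3.41 × 14.5 × |916 °C − 18.9 °C| / 0.272 = 1.63×10^5 W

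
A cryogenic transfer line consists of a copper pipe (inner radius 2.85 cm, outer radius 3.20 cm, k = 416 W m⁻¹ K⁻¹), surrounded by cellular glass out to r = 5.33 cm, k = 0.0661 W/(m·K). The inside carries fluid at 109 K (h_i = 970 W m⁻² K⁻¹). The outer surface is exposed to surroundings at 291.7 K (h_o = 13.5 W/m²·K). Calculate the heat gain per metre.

Series thermal resistances, inner to outer:
  R'_conv,in = 1/(2πr h) = 1/(2π·0.0285·970) = 0.005757 m·K/W
  R'_copper = ln(0.0320/0.0285)/(2πk) = 0.1158/(2π·416) = 4.432×10^-5 m·K/W
  R'_cellular glass = ln(0.0533/0.0320)/(2πk) = 0.5102/(2π·0.0661) = 1.228 m·K/W
  R'_conv,out = 1/(2πr h) = 1/(2π·0.0533·13.5) = 0.2212 m·K/W
ΣR = 0.005757 + 4.432×10^-5 + 1.228 + 0.2212 = 1.455 m·K/W
Q' = ΔT/ΣR = (109 K − 291.7 K)/1.455 = -126 W/m
(Negative Q' ⇒ heat flows inward; heat gain = 126 W/m.)

Q' = 126 W/m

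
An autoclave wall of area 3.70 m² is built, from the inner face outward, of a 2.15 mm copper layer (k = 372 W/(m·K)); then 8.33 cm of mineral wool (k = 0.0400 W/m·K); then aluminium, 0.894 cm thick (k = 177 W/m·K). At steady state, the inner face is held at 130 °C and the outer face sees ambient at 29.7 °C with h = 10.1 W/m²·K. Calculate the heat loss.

Series thermal resistances, inner to outer:
  R_copper = L/(kA) = 0.00215/(372·3.70) = 1.562×10^-6 K/W
  R_mineral wool = L/(kA) = 0.0833/(0.0400·3.70) = 0.5628 K/W
  R_aluminium = L/(kA) = 0.00894/(177·3.70) = 1.365×10^-5 K/W
  R_conv,out = 1/(hA) = 1/(10.1·3.70) = 0.02676 K/W
ΣR = 1.562×10^-6 + 0.5628 + 1.365×10^-5 + 0.02676 = 0.5896 K/W
Q = ΔT/ΣR = (130 °C − 29.7 °C)/0.5896 = 170 W

Q = 170 W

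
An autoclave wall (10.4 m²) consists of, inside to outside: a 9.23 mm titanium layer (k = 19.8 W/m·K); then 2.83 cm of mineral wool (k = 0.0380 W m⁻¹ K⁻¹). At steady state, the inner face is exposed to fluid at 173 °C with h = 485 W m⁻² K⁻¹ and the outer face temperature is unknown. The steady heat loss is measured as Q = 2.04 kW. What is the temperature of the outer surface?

T_out = 26.4 °C

Series resistances:
  R_conv,in = 1/(hA) = 1/(485·10.4) = 1.983×10^-4 K/W
  R_titanium = L/(kA) = 0.00923/(19.8·10.4) = 4.482×10^-5 K/W
  R_mineral wool = L/(kA) = 0.0283/(0.0380·10.4) = 0.07161 K/W
ΣR = 0.07185 K/W
ΔT = Q·ΣR = 2040 × 0.07185 = 146.6 K
Heat flows outward, so T_out = T_in − ΔT = 173 − 146.6 = 26.4 °C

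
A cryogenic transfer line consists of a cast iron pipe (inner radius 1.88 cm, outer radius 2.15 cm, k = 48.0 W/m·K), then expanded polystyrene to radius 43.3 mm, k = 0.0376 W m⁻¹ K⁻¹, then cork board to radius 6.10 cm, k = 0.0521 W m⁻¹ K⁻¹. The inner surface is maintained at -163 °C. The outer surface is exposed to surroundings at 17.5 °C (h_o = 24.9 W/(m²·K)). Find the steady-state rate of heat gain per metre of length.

Q' = 43.9 W/m

Series thermal resistances, inner to outer:
  R'_cast iron = ln(0.0215/0.0188)/(2πk) = 0.1342/(2π·48.0) = 4.450×10^-4 m·K/W
  R'_expanded polystyrene = ln(0.0433/0.0215)/(2πk) = 0.7001/(2π·0.0376) = 2.963 m·K/W
  R'_cork board = ln(0.0610/0.0433)/(2πk) = 0.3427/(2π·0.0521) = 1.047 m·K/W
  R'_conv,out = 1/(2πr h) = 1/(2π·0.0610·24.9) = 0.1048 m·K/W
ΣR = 4.450×10^-4 + 2.963 + 1.047 + 0.1048 = 4.115 m·K/W
Q' = ΔT/ΣR = (-163 °C − 17.5 °C)/4.115 = -43.9 W/m
(Negative Q' ⇒ heat flows inward; heat gain = 43.9 W/m.)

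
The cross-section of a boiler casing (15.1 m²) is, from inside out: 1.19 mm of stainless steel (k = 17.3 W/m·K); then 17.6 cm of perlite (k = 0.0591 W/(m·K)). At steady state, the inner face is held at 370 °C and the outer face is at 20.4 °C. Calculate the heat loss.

Resistance network (inner→outer):
  R_stainless steel = L/(kA) = 0.00119/(17.3·15.1) = 4.555×10^-6 K/W
  R_perlite = L/(kA) = 0.176/(0.0591·15.1) = 0.1972 K/W
ΣR = 4.555×10^-6 + 0.1972 = 0.1972 K/W
Q = ΔT/ΣR = (370 °C − 20.4 °C)/0.1972 = 1770 W

Q = 1770 W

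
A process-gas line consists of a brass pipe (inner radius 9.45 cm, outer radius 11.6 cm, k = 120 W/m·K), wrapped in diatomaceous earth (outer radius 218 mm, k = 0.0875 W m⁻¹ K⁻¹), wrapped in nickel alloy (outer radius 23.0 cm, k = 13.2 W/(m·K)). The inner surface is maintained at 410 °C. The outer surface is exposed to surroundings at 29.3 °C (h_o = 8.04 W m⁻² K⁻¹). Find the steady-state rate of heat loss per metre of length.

Series thermal resistances, inner to outer:
  R'_brass = ln(0.116/0.0945)/(2πk) = 0.2050/(2π·120) = 2.719×10^-4 m·K/W
  R'_diatomaceous earth = ln(0.218/0.116)/(2πk) = 0.6309/(2π·0.0875) = 1.148 m·K/W
  R'_nickel alloy = ln(0.230/0.218)/(2πk) = 0.05358/(2π·13.2) = 6.461×10^-4 m·K/W
  R'_conv,out = 1/(2πr h) = 1/(2π·0.230·8.04) = 0.08607 m·K/W
ΣR = 2.719×10^-4 + 1.148 + 6.461×10^-4 + 0.08607 = 1.235 m·K/W
Q' = ΔT/ΣR = (410 °C − 29.3 °C)/1.235 = 308 W/m

Q' = 308 W/m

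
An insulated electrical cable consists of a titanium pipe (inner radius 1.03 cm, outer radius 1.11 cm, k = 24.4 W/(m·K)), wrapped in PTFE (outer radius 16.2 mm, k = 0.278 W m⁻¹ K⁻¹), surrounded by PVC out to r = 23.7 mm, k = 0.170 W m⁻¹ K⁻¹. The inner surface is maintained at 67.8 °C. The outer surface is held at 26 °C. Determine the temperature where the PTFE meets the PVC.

T = 52.0 °C

Treat each layer as a resistance in series:
  R'_titanium = ln(0.0111/0.0103)/(2πk) = 0.07480/(2π·24.4) = 4.879×10^-4 m·K/W
  R'_PTFE = ln(0.0162/0.0111)/(2πk) = 0.3781/(2π·0.278) = 0.2164 m·K/W
  R'_PVC = ln(0.0237/0.0162)/(2πk) = 0.3805/(2π·0.170) = 0.3562 m·K/W
ΣR = 4.879×10^-4 + 0.2164 + 0.3562 = 0.5731 m·K/W
Q' = ΔT/ΣR = (67.8 °C − 26 °C)/0.5731 = 72.94 W/m
From the inner boundary to the PTFE/PVC interface, ΣR_partial = 0.2169 m·K/W.
T_interface = T_in − Q'·ΣR_partial = 67.8 °C − (72.94)(0.2169) = 52.0 °C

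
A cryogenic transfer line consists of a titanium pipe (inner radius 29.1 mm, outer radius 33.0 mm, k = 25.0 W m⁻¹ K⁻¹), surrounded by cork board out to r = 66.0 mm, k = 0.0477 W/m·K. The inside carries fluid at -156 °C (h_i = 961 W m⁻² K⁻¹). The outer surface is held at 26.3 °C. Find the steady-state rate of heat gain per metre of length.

Q' = 78.6 W/m

Series thermal resistances, inner to outer:
  R'_conv,in = 1/(2πr h) = 1/(2π·0.0291·961) = 0.005691 m·K/W
  R'_titanium = ln(0.0330/0.0291)/(2πk) = 0.1258/(2π·25.0) = 8.007×10^-4 m·K/W
  R'_cork board = ln(0.0660/0.0330)/(2πk) = 0.6931/(2π·0.0477) = 2.313 m·K/W
ΣR = 0.005691 + 8.007×10^-4 + 2.313 = 2.319 m·K/W
Q' = ΔT/ΣR = (-156 °C − 26.3 °C)/2.319 = -78.6 W/m
(Negative Q' ⇒ heat flows inward; heat gain = 78.6 W/m.)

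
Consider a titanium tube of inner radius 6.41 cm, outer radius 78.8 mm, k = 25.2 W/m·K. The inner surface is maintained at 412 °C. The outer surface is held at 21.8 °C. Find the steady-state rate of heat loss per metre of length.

Q' = 2πk·ΔT/ln(r₂/r₁) = 2π × 25.2 × 390.2 / ln(0.0788/0.0641) = 2.99×10^5 W/m

Q' = 2.99×10^5 W/m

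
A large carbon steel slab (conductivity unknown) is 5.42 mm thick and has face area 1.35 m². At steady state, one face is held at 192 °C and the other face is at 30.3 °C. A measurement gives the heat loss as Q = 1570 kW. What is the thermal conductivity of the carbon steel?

ΣR = ΔT/Q = |192 − 30.3|/1.57×10^6 = 1.030×10^-4 K/W
L/(kA) = 1.030×10^-4 ⇒ k = 0.00542/(1.030×10^-4·1.35) = 39.0 W/m·K

k = 39.0 W/m·K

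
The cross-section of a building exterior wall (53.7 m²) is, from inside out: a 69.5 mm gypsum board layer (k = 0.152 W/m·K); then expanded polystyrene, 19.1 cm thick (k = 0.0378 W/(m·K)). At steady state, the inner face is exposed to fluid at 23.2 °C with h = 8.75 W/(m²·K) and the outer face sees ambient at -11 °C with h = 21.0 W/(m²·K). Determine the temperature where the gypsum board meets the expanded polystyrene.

T = 19.8 °C

Treat each layer as a resistance in series:
  R_conv,in = 1/(hA) = 1/(8.75·53.7) = 0.002128 K/W
  R_gypsum board = L/(kA) = 0.0695/(0.152·53.7) = 0.008515 K/W
  R_expanded polystyrene = L/(kA) = 0.191/(0.0378·53.7) = 0.09410 K/W
  R_conv,out = 1/(hA) = 1/(21.0·53.7) = 8.868×10^-4 K/W
ΣR = 0.002128 + 0.008515 + 0.09410 + 8.868×10^-4 = 0.1056 K/W
Q = ΔT/ΣR = (23.2 °C − -11 °C)/0.1056 = 323.9 W
From the inner boundary to the gypsum board/expanded polystyrene interface, ΣR_partial = 0.01064 K/W.
T_interface = T_in − Q·ΣR_partial = 23.2 °C − (323.9)(0.01064) = 19.8 °C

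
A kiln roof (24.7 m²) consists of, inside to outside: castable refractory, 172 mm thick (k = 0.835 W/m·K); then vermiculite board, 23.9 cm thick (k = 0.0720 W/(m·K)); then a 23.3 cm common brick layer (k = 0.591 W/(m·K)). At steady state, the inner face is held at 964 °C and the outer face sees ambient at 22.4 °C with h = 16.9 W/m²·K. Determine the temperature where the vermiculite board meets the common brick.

Series thermal resistances, inner to outer:
  R_castable refractory = L/(kA) = 0.172/(0.835·24.7) = 0.008340 K/W
  R_vermiculite board = L/(kA) = 0.239/(0.0720·24.7) = 0.1344 K/W
  R_common brick = L/(kA) = 0.233/(0.591·24.7) = 0.01596 K/W
  R_conv,out = 1/(hA) = 1/(16.9·24.7) = 0.002396 K/W
ΣR = 0.008340 + 0.1344 + 0.01596 + 0.002396 = 0.1611 K/W
Q = ΔT/ΣR = (964 °C − 22.4 °C)/0.1611 = 5845 W
From the inner boundary to the vermiculite board/common brick interface, ΣR_partial = 0.1427 K/W.
T_interface = T_in − Q·ΣR_partial = 964 °C − (5845)(0.1427) = 130 °C

T = 130 °C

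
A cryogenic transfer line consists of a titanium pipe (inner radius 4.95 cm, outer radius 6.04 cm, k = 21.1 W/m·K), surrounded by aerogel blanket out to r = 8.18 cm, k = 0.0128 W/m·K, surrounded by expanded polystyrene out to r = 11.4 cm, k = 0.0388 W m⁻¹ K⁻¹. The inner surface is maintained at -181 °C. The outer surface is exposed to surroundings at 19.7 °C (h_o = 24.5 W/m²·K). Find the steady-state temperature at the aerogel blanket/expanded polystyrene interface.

Series thermal resistances, inner to outer:
  R'_titanium = ln(0.0604/0.0495)/(2πk) = 0.1990/(2π·21.1) = 0.001501 m·K/W
  R'_aerogel blanket = ln(0.0818/0.0604)/(2πk) = 0.3033/(2π·0.0128) = 3.771 m·K/W
  R'_expanded polystyrene = ln(0.114/0.0818)/(2πk) = 0.3319/(2π·0.0388) = 1.362 m·K/W
  R'_conv,out = 1/(2πr h) = 1/(2π·0.114·24.5) = 0.05698 m·K/W
ΣR = 0.001501 + 3.771 + 1.362 + 0.05698 = 5.191 m·K/W
Q' = ΔT/ΣR = (-181 °C − 19.7 °C)/5.191 = -38.66 W/m
From the inner boundary to the aerogel blanket/expanded polystyrene interface, ΣR_partial = 3.773 m·K/W.
T_interface = T_in − Q'·ΣR_partial = -181 °C − (-38.66)(3.773) = -35.1 °C

T = -35.1 °C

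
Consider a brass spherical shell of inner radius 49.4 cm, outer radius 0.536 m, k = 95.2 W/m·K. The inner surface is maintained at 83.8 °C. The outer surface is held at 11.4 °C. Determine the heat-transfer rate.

Q = 4πk·ΔT/(1/r₁ − 1/r₂) = 4π × 95.2 × 72.4 / (1/0.494 − 1/0.536) = 5.46×10^5 W

Q = 5.46×10^5 W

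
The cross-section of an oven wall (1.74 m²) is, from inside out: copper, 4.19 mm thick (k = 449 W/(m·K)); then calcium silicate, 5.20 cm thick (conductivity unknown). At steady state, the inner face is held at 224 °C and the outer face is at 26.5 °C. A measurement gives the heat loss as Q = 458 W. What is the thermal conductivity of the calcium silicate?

k = 0.0693 W/m·K

ΣR = ΔT/Q = |224 − 26.5|/458 = 0.4312 K/W
Known resistances:
  R_copper = L/(kA) = 0.00419/(449·1.74) = 5.363×10^-6 K/W
R_calcium silicate = ΣR − ΣR_known = 0.4312 − 5.363×10^-6 = 0.4312 K/W
L/(kA) = 0.4312 ⇒ k = 0.0520/(0.4312·1.74) = 0.0693 W/m·K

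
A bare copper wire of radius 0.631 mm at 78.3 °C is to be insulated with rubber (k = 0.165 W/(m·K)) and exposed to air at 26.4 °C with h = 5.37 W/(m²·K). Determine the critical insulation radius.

r_cr = 3.07 cm

For a cylinder, r_cr = k_ins/h = 0.165/5.37 = 0.0307 m = 3.07 cm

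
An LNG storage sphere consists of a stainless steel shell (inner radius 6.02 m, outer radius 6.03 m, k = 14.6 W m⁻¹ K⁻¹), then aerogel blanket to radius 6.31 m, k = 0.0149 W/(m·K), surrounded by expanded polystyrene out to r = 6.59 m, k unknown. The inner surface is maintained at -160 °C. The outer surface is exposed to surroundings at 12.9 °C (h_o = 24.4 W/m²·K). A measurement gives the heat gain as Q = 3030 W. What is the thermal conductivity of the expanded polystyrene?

ΣR = ΔT/Q = |-160 − 12.9|/3030 = 0.05706 K/W
Known resistances:
  R_stainless steel = (1/6.02 − 1/6.03)/(4πk) = 2.755×10^-4/(4π·14.6) = 1.501×10^-6 K/W
  R_aerogel blanket = (1/6.03 − 1/6.31)/(4πk) = 0.007359/(4π·0.0149) = 0.03930 K/W
  R_conv,out = 1/(4πr²h) = 1/(4π·6.59²·24.4) = 7.510×10^-5 K/W
R_expanded polystyrene = ΣR − ΣR_known = 0.05706 − 0.03938 = 0.01768 K/W
(1/r₁−1/r₂)/(4πk) = 0.01768 ⇒ k = 0.006734/(4π·0.01768) = 0.0303 W/m·K

k = 0.0303 W/m·K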